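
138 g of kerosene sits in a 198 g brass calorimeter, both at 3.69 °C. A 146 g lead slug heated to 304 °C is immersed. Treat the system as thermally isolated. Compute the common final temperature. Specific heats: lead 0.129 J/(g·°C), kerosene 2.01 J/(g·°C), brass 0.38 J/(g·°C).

T_f ≈ 18.9 °C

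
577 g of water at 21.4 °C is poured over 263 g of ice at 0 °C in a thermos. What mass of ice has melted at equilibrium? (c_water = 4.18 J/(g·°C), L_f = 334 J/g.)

m_melted ≈ 155 g

Heat available from the water dropping to 0 °C: 577×4.18×21.4 = 51614 J.
Fully melting the ice requires m_ice L_f = 263×334 = 87842 J.
That's not enough to melt it all — equilibrium is at 0 °C with ice remaining.
m_melted×334 = 51614  ⇒  m_melted ≈ 154.5 g.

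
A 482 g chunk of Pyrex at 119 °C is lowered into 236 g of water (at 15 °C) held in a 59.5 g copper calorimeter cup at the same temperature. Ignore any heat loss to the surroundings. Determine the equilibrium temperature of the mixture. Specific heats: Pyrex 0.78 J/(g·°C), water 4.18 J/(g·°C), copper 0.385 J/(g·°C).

T_f ≈ 43.2 °C

Setting the total heat transfer to zero:
482×0.78×(T − 119) + 236×4.18×(T − 15) + 59.5×0.385×(T − 15) = 0
(375.96 + 986.48 + 22.91) T = 375.96×119 + 986.48×15 + 22.91×15
T = 59880/1385.3 ≈ 43.22 °C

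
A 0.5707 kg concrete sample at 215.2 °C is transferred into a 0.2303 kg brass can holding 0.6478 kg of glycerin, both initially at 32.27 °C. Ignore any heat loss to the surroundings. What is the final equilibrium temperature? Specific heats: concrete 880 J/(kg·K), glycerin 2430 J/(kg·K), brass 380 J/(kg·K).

Conservation of energy gives ΣQ = 0:
0.5707·880·(T − 215.2) + 0.6478·2430·(T − 32.27) + 0.2303·380·(T − 32.27) = 0
(502.22 + 1574.2 + 87.51) T = 502.22·215.2 + 1574.2·32.27 + 87.51·32.27
T ≈ 74.73 °C

T_f ≈ 74.7 °C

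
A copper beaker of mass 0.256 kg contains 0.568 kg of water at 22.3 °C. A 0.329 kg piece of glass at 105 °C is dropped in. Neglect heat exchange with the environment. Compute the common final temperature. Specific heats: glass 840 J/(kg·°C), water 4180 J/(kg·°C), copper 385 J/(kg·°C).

T_f ≈ 30.6 °C

Heat gained plus heat lost sum to zero:
0.329*840*(T − 105) + 0.568*4180*(T − 22.3) + 0.256*385*(T − 22.3) = 0
276.36(T − 105) + 2374.2(T − 22.3) + 98.56(T − 22.3) = 0
2749.2 T = 84161
T ≈ 30.61 °C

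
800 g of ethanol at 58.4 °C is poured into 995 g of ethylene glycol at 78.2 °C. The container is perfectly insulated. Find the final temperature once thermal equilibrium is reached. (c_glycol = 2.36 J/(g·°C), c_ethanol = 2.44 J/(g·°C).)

T_f ≈ 69.2 °C

|Q_glycol| = |Q_ethanol|:
995·2.36·(78.2 − T) = 800·2.44·(T − 58.4)
2348.2(78.2 − T) = 1952(T − 58.4)
4300.2 T = 297626  ⇒  T ≈ 69.21 °C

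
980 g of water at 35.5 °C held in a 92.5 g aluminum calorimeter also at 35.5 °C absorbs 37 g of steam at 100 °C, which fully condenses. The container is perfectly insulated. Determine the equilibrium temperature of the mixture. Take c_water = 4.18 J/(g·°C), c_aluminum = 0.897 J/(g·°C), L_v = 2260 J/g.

Net heat exchanged in the isolated system is zero:
steam→water at 100 °C releases m L_v = 37·2260 = 83620; condensate cools 100→T: 37·4.18·(T − 100) = 154.66(T − 100); water warms: 980·4.18·(T − 35.5) = 4096.4(T − 35.5); aluminum cup: 92.5·0.897·(T − 35.5) = 82.97(T − 35.5)
4334 T = 83620 + 15466 + 148368 = 247454
T ≈ 57.10 °C (< 100 °C, so full condensation is consistent).

T_f ≈ 57.1 °C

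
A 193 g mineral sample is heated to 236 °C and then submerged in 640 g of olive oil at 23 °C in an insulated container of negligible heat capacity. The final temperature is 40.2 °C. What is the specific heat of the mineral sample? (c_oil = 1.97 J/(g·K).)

c ≈ 0.574 J/(g·K)

m_s c (T_s − T_f) = m_oil c_oil (T_f − T_0):
193×c×(236 − 40.2) = 640×1.97×(40.2 − 23)
37789 c = 21686  ⇒  c ≈ 0.5739 J/(g·K)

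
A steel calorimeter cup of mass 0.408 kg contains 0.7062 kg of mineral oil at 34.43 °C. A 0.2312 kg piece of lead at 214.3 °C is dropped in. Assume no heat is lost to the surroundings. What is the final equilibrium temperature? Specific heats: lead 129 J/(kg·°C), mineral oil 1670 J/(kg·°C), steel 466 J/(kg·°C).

T_f ≈ 38.3 °C

Conservation of energy gives ΣQ = 0:
0.2312*129*(T − 214.3) + 0.7062*1670*(T − 34.43) + 0.408*466*(T − 34.43) = 0
29.82(T − 214.3) + 1179.4(T − 34.43) + 190.13(T − 34.43) = 0
(29.82 + 1179.4 + 190.13) T = 29.82*214.3 + 1179.4*34.43 + 190.13*34.43
T ≈ 38.26 °C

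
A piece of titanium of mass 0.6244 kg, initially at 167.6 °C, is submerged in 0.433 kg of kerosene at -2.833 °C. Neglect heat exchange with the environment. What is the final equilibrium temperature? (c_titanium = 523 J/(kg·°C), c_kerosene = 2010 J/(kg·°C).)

T_f is the heat-capacity-weighted average of the initial temperatures:
T_f = (326.56*167.6 + 870.33*(-2.833)) / (326.56 + 870.33)
    = 52266 / 1196.9 ≈ 43.67 °C

T_f ≈ 43.7 °C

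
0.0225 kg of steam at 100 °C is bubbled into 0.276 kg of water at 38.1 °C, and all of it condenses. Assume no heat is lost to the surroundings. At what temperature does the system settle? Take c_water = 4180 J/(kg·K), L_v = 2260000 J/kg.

T_f ≈ 83.5 °C

Energy balance with sensible and latent terms:
latent heat released on condensation: 0.0225·2260000 = 50850; condensed water 100 °C→T: 94.05(T − 100); original water: 1153.7(T − 38.1)
1247.7 T = 50850 + 9405 + 43955 = 104210
T ≈ 83.52 °C — below 100 °C, confirming all the steam condensed.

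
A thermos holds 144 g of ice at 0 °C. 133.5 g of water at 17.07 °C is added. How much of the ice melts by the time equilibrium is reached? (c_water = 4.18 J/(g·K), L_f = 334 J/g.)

Cooling the water to 0 °C releases 133.5·4.18·17.07 = 9525.6 J.
To melt every bit of ice: 144·334 = 48096 J.
Since 9525.6 < 48096 J, not all the ice melts; equilibrium is at 0 °C.
m_melted·334 = 9525.6  ⇒  m_melted ≈ 28.52 g.

m_melted ≈ 28.5 g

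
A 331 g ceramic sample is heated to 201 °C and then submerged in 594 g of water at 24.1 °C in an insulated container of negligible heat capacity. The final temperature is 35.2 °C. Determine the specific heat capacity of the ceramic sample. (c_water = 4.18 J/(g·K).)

c ≈ 0.502 J/(g·K)

Heat gained plus heat lost sum to zero:
331×c×(35.2 − 201) + 594×4.18×(35.2 − 24.1) = 0
-54880 c = -27560
c = -27560/-54880 ≈ 0.5022 J/(g·K)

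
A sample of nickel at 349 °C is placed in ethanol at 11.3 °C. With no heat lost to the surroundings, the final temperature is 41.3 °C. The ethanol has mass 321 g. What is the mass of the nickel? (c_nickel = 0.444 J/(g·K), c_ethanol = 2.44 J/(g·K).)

Heat lost by the nickel = heat gained by the ethanol:
m×0.444×(349 − 41.3) = 321×2.44×(41.3 − 11.3)
136.62 m = 23497  ⇒  m ≈ 172 g

m ≈ 172 g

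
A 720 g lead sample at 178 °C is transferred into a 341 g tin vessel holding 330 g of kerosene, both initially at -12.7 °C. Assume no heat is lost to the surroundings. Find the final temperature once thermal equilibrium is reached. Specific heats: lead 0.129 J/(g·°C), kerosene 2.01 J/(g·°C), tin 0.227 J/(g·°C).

T_f ≈ 8.5 °C

Taking heat into each body as positive, Σ m c ΔT = 0:
720*0.129*(T − 178) + 330*2.01*(T − (-12.7)) + 341*0.227*(T − (-12.7)) = 0
92.88(T − 178) + 663.3(T − (-12.7)) + 77.41(T − (-12.7)) = 0
833.59 T = 7125.7
T ≈ 8.55 °C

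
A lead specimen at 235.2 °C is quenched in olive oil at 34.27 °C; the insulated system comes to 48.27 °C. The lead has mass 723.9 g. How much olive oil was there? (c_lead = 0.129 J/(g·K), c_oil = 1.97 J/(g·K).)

Net heat exchanged in the isolated system is zero:
723.9·0.129·(48.27 − 235.2) + m·1.97·(48.27 − 34.27) = 0
27.58 m = 17456
m = 17456/27.58 ≈ 632.9 g

m ≈ 633 g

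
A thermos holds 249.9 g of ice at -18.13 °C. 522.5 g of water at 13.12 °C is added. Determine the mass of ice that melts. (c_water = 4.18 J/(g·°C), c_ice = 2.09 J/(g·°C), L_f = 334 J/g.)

Water can give up m c ΔT = 522.5×4.18×13.12 = 28655 J before reaching 0 °C.
Warming the ice to 0 °C takes 249.9×2.09×18.13 = 9469.1 J, leaving 19186 J for melting.
Fully melting the ice requires m_ice L_f = 249.9×334 = 83467 J.
That's not enough to melt it all — equilibrium is at 0 °C with ice remaining.
Mass melted = 19186/334 ≈ 57.44 g.

m_melted ≈ 57.4 g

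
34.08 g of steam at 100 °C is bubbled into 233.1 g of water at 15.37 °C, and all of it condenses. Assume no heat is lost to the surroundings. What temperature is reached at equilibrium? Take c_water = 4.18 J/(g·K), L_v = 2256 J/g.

T_f ≈ 95.0 °C

Taking heat into each body as positive, Σ m c ΔT = 0:
latent heat released on condensation: 34.08×2256 = 76884
  condensate cools 100→T: 34.08×4.18×(T − 100) = 142.45(T − 100)
  water warms: 233.1×4.18×(T − 15.37) = 974.36(T − 15.37)
1116.8 T = 76884 + 14245 + 14976 = 106106
T ≈ 95.01 °C — below 100 °C, confirming all the steam condensed.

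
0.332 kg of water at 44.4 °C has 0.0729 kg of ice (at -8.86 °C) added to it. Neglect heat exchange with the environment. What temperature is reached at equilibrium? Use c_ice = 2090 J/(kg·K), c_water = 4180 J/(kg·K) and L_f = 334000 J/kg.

T_f ≈ 21.2 °C

Taking heat into each body as positive, Σ m c ΔT = 0:
warm ice to 0 °C: 0.0729·2090·(0 − (-8.86)) = 1349.9; latent heat to melt: 0.0729·334000 = 24349; warm the meltwater: 304.72 T; water: 1387.8(T − 44.4)
1692.5 T = 61617 − 25699 = 35918
T ≈ 21.22 °C — above 0 °C, consistent with complete melting.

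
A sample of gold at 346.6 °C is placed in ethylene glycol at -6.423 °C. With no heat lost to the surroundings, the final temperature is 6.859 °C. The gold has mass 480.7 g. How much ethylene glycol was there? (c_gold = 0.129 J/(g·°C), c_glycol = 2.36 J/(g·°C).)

m ≈ 672 g

Heat lost by the gold = heat gained by the glycol:
480.7·0.129·(346.6 − 6.859) = m·2.36·(6.859 − (-6.423))
31.35 m = 21067  ⇒  m ≈ 672.1 g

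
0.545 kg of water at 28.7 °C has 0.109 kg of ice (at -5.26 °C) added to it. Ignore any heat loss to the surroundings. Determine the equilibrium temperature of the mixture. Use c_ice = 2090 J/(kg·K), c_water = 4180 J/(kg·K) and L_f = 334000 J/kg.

Conservation of energy gives ΣQ = 0:
ice -5.26→0 °C: 0.109·2090·5.26 = 1198.3; latent heat to melt: 0.109·334000 = 36406; meltwater 0→T: 0.109·4180·T = 455.62 T; water cools: 0.545·4180·(T − 28.7) = 2278.1(T − 28.7)
2733.7 T = 65381 − 37604 = 27777
T ≈ 10.16 °C. Since T > 0 °C, the all-ice-melts assumption holds.

T_f ≈ 10.2 °C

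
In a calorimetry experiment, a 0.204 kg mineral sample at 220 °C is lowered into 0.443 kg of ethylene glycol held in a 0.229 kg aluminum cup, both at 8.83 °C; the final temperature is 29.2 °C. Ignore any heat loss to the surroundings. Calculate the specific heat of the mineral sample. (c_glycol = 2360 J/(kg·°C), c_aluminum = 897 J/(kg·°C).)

c ≈ 655 J/(kg·°C)

Setting the total heat transfer to zero:
0.204×c×(29.2 − 220) + 0.443×2360×(29.2 − 8.83) + 0.229×897×(29.2 − 8.83) = 0
-38.92 c = -25481
c = -25481/-38.92 ≈ 654.6 J/(kg·°C)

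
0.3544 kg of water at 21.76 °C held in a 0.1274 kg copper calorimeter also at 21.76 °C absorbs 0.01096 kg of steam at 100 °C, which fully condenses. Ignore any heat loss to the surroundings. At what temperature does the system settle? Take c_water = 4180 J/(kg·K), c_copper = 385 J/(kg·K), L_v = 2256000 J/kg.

T_f ≈ 39.7 °C

Sum of m c ΔT and latent-heat terms is zero:
latent heat released on condensation: 0.01096×2256000 = 24726; condensed water 100 °C→T: 45.81(T − 100); water warms: 0.3544×4180×(T − 21.76) = 1481.4(T − 21.76); cup: 49.05(T − 21.76)
1576.3 T = 24726 + 4581.3 + 33302 = 62609
T ≈ 39.72 °C (< 100 °C, so full condensation is consistent).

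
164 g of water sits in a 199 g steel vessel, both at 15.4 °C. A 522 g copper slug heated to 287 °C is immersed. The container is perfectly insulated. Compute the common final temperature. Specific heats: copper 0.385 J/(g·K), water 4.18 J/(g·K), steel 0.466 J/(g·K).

Net heat exchanged in the isolated system is zero:
522·0.385·(T − 287) + 164·4.18·(T − 15.4) + 199·0.466·(T − 15.4) = 0
200.97(T − 287) + 685.52(T − 15.4) + 92.73(T − 15.4) = 0
979.22 T = 69664
T = 69664/979.22 ≈ 71.14 °C

T_f ≈ 71.1 °C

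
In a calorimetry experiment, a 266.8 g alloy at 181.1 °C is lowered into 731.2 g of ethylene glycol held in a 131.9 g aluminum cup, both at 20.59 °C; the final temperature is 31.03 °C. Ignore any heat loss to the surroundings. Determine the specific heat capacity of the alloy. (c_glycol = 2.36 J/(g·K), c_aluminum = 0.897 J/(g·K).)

Conservation of energy gives ΣQ = 0:
266.8·c·(31.03 − 181.1) + 731.2·2.36·(31.03 − 20.59) + 131.9·0.897·(31.03 − 20.59) = 0
-40039 c = -19251
c = -19251/-40039 ≈ 0.4808 J/(g·K)

c ≈ 0.481 J/(g·K)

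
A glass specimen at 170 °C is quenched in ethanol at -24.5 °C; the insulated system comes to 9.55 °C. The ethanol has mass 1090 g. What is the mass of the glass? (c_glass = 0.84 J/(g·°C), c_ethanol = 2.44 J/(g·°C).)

m ≈ 672 g

Heat lost by the glass = heat gained by the ethanol:
m·0.84·(170 − 9.55) = 1090·2.44·(9.55 − (-24.5))
134.78 m = 90559  ⇒  m ≈ 671.9 g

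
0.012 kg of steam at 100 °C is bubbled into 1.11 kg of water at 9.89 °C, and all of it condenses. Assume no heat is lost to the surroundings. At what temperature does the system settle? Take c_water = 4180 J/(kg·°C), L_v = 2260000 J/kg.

T_f ≈ 16.6 °C

Taking heat into each body as positive, Σ m c ΔT = 0:
steam→water at 100 °C releases m L_v = 0.012×2260000 = 27120; condensate cools 100→T: 0.012×4180×(T − 100) = 50.16(T − 100); original water: 4639.8(T − 9.89)
4690 T = 27120 + 5016 + 45888 = 78024
T ≈ 16.64 °C, under the boiling point, so the assumption holds.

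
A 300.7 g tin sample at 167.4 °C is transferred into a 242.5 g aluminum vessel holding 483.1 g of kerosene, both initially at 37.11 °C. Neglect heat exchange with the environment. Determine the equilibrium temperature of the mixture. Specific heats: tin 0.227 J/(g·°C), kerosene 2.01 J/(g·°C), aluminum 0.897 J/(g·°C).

T_f ≈ 44.2 °C

T_f = Σ m_i c_i T_i / Σ m_i c_i:
T_f = (68.26*167.4 + 971.03*37.11 + 217.52*37.11) / (68.26 + 971.03 + 217.52)
    = 55534 / 1256.8 ≈ 44.19 °C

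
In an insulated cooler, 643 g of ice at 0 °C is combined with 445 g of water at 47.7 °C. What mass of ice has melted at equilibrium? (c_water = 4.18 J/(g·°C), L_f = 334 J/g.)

m_melted ≈ 266 g

Water can give up m c ΔT = 445×4.18×47.7 = 88727 J before reaching 0 °C.
Fully melting the ice requires m_ice L_f = 643×334 = 214762 J.
Since 88727 < 214762 J, not all the ice melts; equilibrium is at 0 °C.
m_melt = 88727 / L_f = 265.6 g.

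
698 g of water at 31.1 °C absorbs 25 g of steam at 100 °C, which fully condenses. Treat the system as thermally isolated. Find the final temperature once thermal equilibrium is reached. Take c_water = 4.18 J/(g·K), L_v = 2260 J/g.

Net heat exchanged in the isolated system is zero:
steam→water at 100 °C releases m L_v = 25×2260 = 56500
  condensed water 100 °C→T: 104.5(T − 100)
  original water: 2917.6(T − 31.1)
3022.1 T = 56500 + 10450 + 90739 = 157689
T ≈ 52.18 °C, under the boiling point, so the assumption holds.

T_f ≈ 52.2 °C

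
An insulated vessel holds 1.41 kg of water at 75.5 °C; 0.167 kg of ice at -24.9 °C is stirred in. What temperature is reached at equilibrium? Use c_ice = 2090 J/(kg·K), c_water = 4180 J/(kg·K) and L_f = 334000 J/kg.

T_f ≈ 57.7 °C

Conservation of energy gives ΣQ = 0:
ice -24.9→0 °C: 0.167×2090×24.9 = 8690.8; melt ice: 0.167×334000 = 55778; meltwater 0→T: 0.167×4180×T = 698.06 T; water: 5893.8(T − 75.5)
6591.9 T = 444982 − 64469 = 380513
T ≈ 57.72 °C — above 0 °C, consistent with complete melting.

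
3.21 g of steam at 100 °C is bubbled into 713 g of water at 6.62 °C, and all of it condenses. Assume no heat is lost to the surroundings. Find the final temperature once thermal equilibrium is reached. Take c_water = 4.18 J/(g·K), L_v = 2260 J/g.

Energy conservation, ΣQ = 0:
condense steam: −3.21·2260 = −7254.6; condensate cools 100→T: 3.21·4.18·(T − 100) = 13.42(T − 100); original water: 2980.3(T − 6.62)
2993.8 T = 7254.6 + 1341.8 + 19730 = 28326
T ≈ 9.46 °C — below 100 °C, confirming all the steam condensed.

T_f ≈ 9.5 °C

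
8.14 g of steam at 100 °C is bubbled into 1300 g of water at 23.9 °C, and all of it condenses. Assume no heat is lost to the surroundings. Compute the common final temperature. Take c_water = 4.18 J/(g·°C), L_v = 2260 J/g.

T_f ≈ 27.7 °C

Setting the total heat transfer to zero:
condense steam: −8.14×2260 = −18396; condensate cools 100→T: 8.14×4.18×(T − 100) = 34.03(T − 100); water warms: 1300×4.18×(T − 23.9) = 5434(T − 23.9)
5468 T = 18396 + 3402.5 + 129873 = 151672
T ≈ 27.74 °C (< 100 °C, so full condensation is consistent).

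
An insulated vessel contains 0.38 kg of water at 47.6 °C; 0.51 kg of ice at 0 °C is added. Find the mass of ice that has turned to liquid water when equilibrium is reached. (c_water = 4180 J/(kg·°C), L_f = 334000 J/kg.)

m_melted ≈ 0.226 kg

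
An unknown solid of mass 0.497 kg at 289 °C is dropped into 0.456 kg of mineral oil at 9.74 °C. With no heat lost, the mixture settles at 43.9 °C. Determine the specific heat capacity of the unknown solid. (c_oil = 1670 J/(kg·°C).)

c ≈ 214 J/(kg·°C)

Energy conservation, ΣQ = 0:
0.497×c×(43.9 − 289) + 0.456×1670×(43.9 − 9.74) = 0
-121.81 c = -26014
c = -26014/-121.81 ≈ 213.5 J/(kg·°C)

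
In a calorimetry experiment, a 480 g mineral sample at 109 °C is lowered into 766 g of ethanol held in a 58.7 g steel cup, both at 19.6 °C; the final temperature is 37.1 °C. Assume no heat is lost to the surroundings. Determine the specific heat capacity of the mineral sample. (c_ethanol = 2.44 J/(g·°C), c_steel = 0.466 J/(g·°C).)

c ≈ 0.962 J/(g·°C)

Heat gained plus heat lost sum to zero:
480·c·(37.1 − 109) + 766·2.44·(37.1 − 19.6) + 58.7·0.466·(37.1 − 19.6) = 0
-34512 c = -33187
c = -33187/-34512 ≈ 0.9616 J/(g·°C)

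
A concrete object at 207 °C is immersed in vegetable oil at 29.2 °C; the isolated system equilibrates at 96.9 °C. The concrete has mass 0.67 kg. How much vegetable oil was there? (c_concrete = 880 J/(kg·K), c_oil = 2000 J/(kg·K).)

m ≈ 0.479 kg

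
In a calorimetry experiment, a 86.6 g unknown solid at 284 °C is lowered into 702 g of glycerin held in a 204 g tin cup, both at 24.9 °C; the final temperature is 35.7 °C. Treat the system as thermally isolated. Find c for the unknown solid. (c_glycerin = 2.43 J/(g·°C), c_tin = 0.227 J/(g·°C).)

Setting the total heat transfer to zero:
86.6×c×(35.7 − 284) + 702×2.43×(35.7 − 24.9) + 204×0.227×(35.7 − 24.9) = 0
-21503 c = -18923
c = -18923/-21503 ≈ 0.88 J/(g·°C)

c ≈ 0.88 J/(g·°C)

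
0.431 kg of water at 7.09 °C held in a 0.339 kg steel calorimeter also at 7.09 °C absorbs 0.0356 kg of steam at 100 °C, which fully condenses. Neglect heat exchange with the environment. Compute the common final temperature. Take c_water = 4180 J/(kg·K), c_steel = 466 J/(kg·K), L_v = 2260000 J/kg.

Sum of m c ΔT and latent-heat terms is zero:
latent heat released on condensation: 0.0356×2260000 = 80456
  condensate cools 100→T: 0.0356×4180×(T − 100) = 148.81(T − 100)
  original water: 1801.6(T − 7.09)
  cup: 157.97(T − 7.09)
2108.4 T = 80456 + 14881 + 13893 = 109230
T ≈ 51.81 °C — below 100 °C, confirming all the steam condensed.

T_f ≈ 51.8 °C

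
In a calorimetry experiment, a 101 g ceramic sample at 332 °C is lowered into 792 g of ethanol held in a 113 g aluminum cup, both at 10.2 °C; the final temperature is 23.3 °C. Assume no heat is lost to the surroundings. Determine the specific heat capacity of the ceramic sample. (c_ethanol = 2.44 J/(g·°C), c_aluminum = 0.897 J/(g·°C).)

c ≈ 0.855 J/(g·°C)

Conservation of energy gives ΣQ = 0:
101×c×(23.3 − 332) + 792×2.44×(23.3 − 10.2) + 113×0.897×(23.3 − 10.2) = 0
-31179 c = -26643
c = -26643/-31179 ≈ 0.8545 J/(g·°C)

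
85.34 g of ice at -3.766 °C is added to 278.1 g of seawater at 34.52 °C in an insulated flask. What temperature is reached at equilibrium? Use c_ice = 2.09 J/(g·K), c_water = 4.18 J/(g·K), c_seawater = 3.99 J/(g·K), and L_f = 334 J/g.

T_f ≈ 6.2 °C

Sum of m c ΔT and latent-heat terms is zero:
warm ice to 0 °C: 85.34×2.09×(0 − (-3.766)) = 671.71
  latent heat to melt: 85.34×334 = 28504
  meltwater 0→T: 85.34×4.18×T = 356.72 T
  seawater cools: 278.1×3.99×(T − 34.52) = 1109.6(T − 34.52)
1466.3 T = 38304 − 29175 = 9128.8
T ≈ 6.23 °C. Since T > 0 °C, the all-ice-melts assumption holds.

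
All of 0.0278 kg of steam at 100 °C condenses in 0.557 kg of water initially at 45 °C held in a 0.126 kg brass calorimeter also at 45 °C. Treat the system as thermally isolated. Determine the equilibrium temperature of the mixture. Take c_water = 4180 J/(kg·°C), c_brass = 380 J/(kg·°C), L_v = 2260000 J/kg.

Net heat exchanged in the isolated system is zero:
condense steam: −0.0278·2260000 = −62828
  condensate cools 100→T: 0.0278·4180·(T − 100) = 116.2(T − 100)
  original water: 2328.3(T − 45)
  cup: 47.88(T − 45)
2492.3 T = 62828 + 11620 + 106926 = 181375
T ≈ 72.77 °C (< 100 °C, so full condensation is consistent).

T_f ≈ 72.8 °C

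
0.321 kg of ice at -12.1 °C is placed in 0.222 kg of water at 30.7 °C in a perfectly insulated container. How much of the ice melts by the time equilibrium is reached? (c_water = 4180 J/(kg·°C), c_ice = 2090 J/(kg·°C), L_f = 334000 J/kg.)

Cooling the water to 0 °C releases 0.222·4180·30.7 = 28488 J.
Of that, 0.321·2090·12.1 = 8117.8 J goes to bring the ice to 0 °C, leaving 20371 J.
Fully melting the ice requires m_ice L_f = 0.321·334000 = 107214 J.
Since 20371 < 107214 J, not all the ice melts; equilibrium is at 0 °C.
m_melted·334000 = 20371  ⇒  m_melted ≈ 0.06099 kg.

m_melted ≈ 0.061 kg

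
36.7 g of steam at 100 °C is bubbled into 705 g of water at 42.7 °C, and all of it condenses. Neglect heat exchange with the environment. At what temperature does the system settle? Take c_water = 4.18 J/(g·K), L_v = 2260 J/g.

T_f ≈ 72.3 °C

Energy conservation, ΣQ = 0:
steam→water at 100 °C releases m L_v = 36.7×2260 = 82942
  condensate cools 100→T: 36.7×4.18×(T − 100) = 153.41(T − 100)
  water warms: 705×4.18×(T − 42.7) = 2946.9(T − 42.7)
3100.3 T = 82942 + 15341 + 125833 = 224115
T ≈ 72.29 °C — below 100 °C, confirming all the steam condensed.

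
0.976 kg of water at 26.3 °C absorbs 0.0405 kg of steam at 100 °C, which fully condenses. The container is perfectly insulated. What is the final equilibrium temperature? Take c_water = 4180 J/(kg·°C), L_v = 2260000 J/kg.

Sum of m c ΔT and latent-heat terms is zero:
condense steam: −0.0405×2260000 = −91530; condensed water 100 °C→T: 169.29(T − 100); original water: 4079.7(T − 26.3)
4249 T = 91530 + 16929 + 107296 = 215755
T ≈ 50.78 °C (< 100 °C, so full condensation is consistent).

T_f ≈ 50.8 °C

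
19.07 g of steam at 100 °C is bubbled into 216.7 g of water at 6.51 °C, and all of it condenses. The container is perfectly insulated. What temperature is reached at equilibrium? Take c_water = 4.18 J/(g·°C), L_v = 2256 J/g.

Net heat exchanged in the isolated system is zero:
condense steam: −19.07·2256 = −43022
  condensate cools 100→T: 19.07·4.18·(T − 100) = 79.71(T − 100)
  original water: 905.81(T − 6.51)
985.52 T = 43022 + 7971.3 + 5896.8 = 56890
T ≈ 57.73 °C (< 100 °C, so full condensation is consistent).

T_f ≈ 57.7 °C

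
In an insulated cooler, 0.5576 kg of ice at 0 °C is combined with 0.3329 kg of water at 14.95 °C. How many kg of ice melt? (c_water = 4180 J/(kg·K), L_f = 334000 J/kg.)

m_melted ≈ 0.0623 kg

Water can give up m c ΔT = 0.3329·4180·14.95 = 20803 J before reaching 0 °C.
Fully melting the ice requires m_ice L_f = 0.5576·334000 = 186238 J.
Since 20803 < 186238 J, not all the ice melts; equilibrium is at 0 °C.
m_melt = 20803 / L_f = 0.06229 kg.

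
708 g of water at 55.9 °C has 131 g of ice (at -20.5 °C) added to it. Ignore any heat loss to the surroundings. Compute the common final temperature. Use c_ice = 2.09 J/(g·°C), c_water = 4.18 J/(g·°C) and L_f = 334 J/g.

T_f ≈ 33.1 °C

Setting the total heat transfer to zero:
ice -20.5→0 °C: 131·2.09·20.5 = 5612.7; fusion: m_ice L_f = 131·334 = 43754; meltwater 0→T: 131·4.18·T = 547.58 T; water: 2959.4(T − 55.9)
3507 T = 165433 − 49367 = 116066
T ≈ 33.10 °C — above 0 °C, consistent with complete melting.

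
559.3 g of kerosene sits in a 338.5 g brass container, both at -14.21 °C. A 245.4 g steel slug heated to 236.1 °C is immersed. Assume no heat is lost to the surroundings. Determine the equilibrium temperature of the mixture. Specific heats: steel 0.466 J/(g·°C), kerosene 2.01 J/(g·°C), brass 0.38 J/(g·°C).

T_f ≈ 6.7 °C

With ΣQ=0 the equilibrium temperature is the m·c-weighted mean:
T_f = (114.36×236.1 + 1124.2×(-14.21) + 128.63×(-14.21)) / (114.36 + 1124.2 + 128.63)
    = 9196.9 / 1367.2 ≈ 6.73 °C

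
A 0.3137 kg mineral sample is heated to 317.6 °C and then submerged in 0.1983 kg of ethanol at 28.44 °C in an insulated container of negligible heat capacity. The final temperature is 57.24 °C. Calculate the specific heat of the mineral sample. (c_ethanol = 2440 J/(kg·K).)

Heat gained plus heat lost sum to zero:
0.3137·c·(57.24 − 317.6) + 0.1983·2440·(57.24 − 28.44) = 0
-81.67 c = -13935
c = -13935/-81.67 ≈ 170.6 J/(kg·K)

c ≈ 171 J/(kg·K)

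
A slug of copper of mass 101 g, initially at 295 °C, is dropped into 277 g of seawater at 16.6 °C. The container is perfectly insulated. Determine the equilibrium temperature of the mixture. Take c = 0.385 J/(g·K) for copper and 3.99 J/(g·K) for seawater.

With ΣQ=0 the equilibrium temperature is the m·c-weighted mean:
T_f = (38.88·295 + 1105.2·16.6) / (38.88 + 1105.2)
    = 29818 / 1144.1 ≈ 26.06 °C

T_f ≈ 26.1 °C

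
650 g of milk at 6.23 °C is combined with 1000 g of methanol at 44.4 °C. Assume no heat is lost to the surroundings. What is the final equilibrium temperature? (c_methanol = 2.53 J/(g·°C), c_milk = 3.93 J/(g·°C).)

T_f ≈ 25.2 °C

Set heat shed by the hot body equal to heat absorbed by the cold body:
1000×2.53×(44.4 − T) = 650×3.93×(T − 6.23)
2530(44.4 − T) = 2554.5(T − 6.23)
5084.5 T = 128247  ⇒  T ≈ 25.22 °C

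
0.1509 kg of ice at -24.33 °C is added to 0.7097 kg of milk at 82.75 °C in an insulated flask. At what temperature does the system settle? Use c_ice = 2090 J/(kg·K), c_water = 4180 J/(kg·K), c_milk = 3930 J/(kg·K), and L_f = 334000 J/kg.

Sum of m c ΔT and latent-heat terms is zero:
warm ice to 0 °C: 0.1509·2090·(0 − (-24.33)) = 7673.2; fusion: m_ice L_f = 0.1509·334000 = 50401; warm the meltwater: 630.76 T; milk cools: 0.7097·3930·(T − 82.75) = 2789.1(T − 82.75)
3419.9 T = 230800 − 58074 = 172726
T ≈ 50.51 °C. Since T > 0 °C, the all-ice-melts assumption holds.

T_f ≈ 50.5 °C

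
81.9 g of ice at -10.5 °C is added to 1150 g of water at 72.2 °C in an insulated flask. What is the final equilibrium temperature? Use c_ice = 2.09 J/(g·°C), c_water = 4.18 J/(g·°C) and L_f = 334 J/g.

Net heat exchanged in the isolated system is zero:
warm ice to 0 °C: 81.9×2.09×(0 − (-10.5)) = 1797.3; fusion: m_ice L_f = 81.9×334 = 27355; meltwater 0→T: 81.9×4.18×T = 342.34 T; water cools: 1150×4.18×(T − 72.2) = 4807(T − 72.2)
5149.3 T = 347065 − 29152 = 317914
T ≈ 61.74 °C. Since T > 0 °C, the all-ice-melts assumption holds.

T_f ≈ 61.7 °C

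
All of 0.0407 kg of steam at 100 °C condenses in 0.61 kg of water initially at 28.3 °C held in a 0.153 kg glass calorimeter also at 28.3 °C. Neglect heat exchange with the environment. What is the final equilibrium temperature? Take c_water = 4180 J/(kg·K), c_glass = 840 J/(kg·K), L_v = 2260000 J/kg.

Let T be the final temperature. ΣQ_i = 0:
latent heat released on condensation: 0.0407·2260000 = 91982
  condensate cools 100→T: 0.0407·4180·(T − 100) = 170.13(T − 100)
  water warms: 0.61·4180·(T − 28.3) = 2549.8(T − 28.3)
  glass cup: 0.153·840·(T − 28.3) = 128.52(T − 28.3)
2848.4 T = 91982 + 17013 + 75796 = 184791
T ≈ 64.87 °C, under the boiling point, so the assumption holds.

T_f ≈ 64.9 °C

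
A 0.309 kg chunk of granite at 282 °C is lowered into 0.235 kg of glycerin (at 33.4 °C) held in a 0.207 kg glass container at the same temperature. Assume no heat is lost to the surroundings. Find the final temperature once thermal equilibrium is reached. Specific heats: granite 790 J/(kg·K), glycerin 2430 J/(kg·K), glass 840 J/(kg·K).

T_f ≈ 94.8 °C

Heat gained plus heat lost sum to zero:
0.309·790·(T − 282) + 0.235·2430·(T − 33.4) + 0.207·840·(T − 33.4) = 0
244.11(T − 282) + 571.05(T − 33.4) + 173.88(T − 33.4) = 0
(244.11 + 571.05 + 173.88) T = 244.11·282 + 571.05·33.4 + 173.88·33.4
T = 93720 / 989.04 = 94.8 °C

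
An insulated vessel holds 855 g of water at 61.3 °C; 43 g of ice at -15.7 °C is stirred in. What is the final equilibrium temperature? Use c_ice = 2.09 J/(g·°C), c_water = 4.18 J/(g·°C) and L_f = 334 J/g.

T_f ≈ 54.2 °C

Energy balance with sensible and latent terms:
ice -15.7→0 °C: 43·2.09·15.7 = 1411
  latent heat to melt: 43·334 = 14362
  meltwater 0→T: 43·4.18·T = 179.74 T
  water: 3573.9(T − 61.3)
3753.6 T = 219080 − 15773 = 203307
T ≈ 54.16 °C. Since T > 0 °C, the all-ice-melts assumption holds.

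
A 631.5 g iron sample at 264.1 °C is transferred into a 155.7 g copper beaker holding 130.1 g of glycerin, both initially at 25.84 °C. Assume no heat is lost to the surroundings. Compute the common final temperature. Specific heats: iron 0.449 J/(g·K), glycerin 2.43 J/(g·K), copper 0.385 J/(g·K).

T_f ≈ 128.3 °C

T_f is the heat-capacity-weighted average of the initial temperatures:
T_f = (283.54·264.1 + 316.14·25.84 + 59.94·25.84) / (283.54 + 316.14 + 59.94)
    = 84602 / 659.63 ≈ 128.26 °C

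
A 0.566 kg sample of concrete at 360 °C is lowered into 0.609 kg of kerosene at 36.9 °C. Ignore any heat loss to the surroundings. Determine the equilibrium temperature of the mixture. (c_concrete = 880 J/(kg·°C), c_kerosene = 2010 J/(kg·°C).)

T_f ≈ 130.3 °C

Set heat shed by the hot body equal to heat absorbed by the cold body:
0.566*880*(360 − T) = 0.609*2010*(T − 36.9)
498.08(360 − T) = 1224.1(T − 36.9)
1722.2 T = 224478  ⇒  T ≈ 130.35 °C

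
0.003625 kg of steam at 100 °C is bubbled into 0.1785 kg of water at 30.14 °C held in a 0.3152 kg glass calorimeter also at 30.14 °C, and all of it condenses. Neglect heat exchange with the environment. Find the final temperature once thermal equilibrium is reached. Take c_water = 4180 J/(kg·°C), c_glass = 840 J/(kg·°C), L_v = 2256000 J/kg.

Let T be the final temperature. ΣQ_i = 0:
latent heat released on condensation: 0.003625×2256000 = 8178; condensate cools 100→T: 0.003625×4180×(T − 100) = 15.15(T − 100); original water: 746.13(T − 30.14); cup: 264.77(T − 30.14)
1026.1 T = 8178 + 1515.3 + 30468 = 40162
T ≈ 39.14 °C — below 100 °C, confirming all the steam condensed.

T_f ≈ 39.1 °C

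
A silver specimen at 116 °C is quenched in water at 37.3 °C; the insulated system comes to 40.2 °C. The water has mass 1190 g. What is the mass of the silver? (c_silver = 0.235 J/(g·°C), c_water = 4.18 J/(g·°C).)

Heat lost by the silver = heat gained by the water:
m×0.235×(116 − 40.2) = 1190×4.18×(40.2 − 37.3)
17.81 m = 14425  ⇒  m ≈ 809.8 g

m ≈ 810 g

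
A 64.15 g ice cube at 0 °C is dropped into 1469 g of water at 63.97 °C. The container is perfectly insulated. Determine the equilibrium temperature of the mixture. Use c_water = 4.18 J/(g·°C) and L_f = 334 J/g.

T_f ≈ 58.0 °C

Setting the total heat transfer to zero:
fusion: m_ice L_f = 64.15×334 = 21426
  meltwater 0→T: 64.15×4.18×T = 268.15 T
  water: 6140.4(T − 63.97)
6408.6 T = 392803 − 21426 = 371377
T ≈ 57.95 °C. Since T > 0 °C, the all-ice-melts assumption holds.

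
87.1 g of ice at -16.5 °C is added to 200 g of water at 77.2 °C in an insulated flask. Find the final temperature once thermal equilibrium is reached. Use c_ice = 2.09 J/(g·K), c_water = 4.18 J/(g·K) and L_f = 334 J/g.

T_f ≈ 27.0 °C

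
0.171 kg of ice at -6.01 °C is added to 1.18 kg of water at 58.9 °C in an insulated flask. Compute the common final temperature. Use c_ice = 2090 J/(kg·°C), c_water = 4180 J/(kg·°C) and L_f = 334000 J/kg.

Heat gained plus heat lost sum to zero:
warm ice to 0 °C: 0.171·2090·(0 − (-6.01)) = 2147.9; latent heat to melt: 0.171·334000 = 57114; warm the meltwater: 714.78 T; water: 4932.4(T − 58.9)
5647.2 T = 290518 − 59262 = 231256
T ≈ 40.95 °C (positive, so assuming full melt was valid).

T_f ≈ 41.0 °C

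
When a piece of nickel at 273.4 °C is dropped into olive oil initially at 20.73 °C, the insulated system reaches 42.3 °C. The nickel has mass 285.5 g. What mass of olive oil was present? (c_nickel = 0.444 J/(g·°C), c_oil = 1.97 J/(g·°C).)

m ≈ 689 g

|Q_nickel| = |Q_oil|:
285.5×0.444×(273.4 − 42.3) = m×1.97×(42.3 − 20.73)
42.49 m = 29295  ⇒  m ≈ 689.4 g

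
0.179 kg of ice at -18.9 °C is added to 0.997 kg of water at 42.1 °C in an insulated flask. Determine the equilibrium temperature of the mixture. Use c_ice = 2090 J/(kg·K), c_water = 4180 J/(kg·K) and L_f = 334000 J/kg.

T_f ≈ 22.1 °C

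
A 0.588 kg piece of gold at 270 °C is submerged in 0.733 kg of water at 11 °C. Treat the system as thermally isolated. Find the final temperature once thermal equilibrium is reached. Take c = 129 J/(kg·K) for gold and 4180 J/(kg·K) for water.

Energy conservation, ΣQ = 0:
0.588·129·(T − 270) + 0.733·4180·(T − 11) = 0
75.85(T − 270) + 3063.9(T − 11) = 0
(75.85 + 3063.9) T = 75.85·270 + 3063.9·11
T = 54183/3139.8 ≈ 17.26 °C

T_f ≈ 17.3 °C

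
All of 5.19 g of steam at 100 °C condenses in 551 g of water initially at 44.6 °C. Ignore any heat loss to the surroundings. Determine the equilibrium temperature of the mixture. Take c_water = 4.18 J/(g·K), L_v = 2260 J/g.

T_f ≈ 50.2 °C

Setting the total heat transfer to zero:
latent heat released on condensation: 5.19·2260 = 11729; condensate cools 100→T: 5.19·4.18·(T − 100) = 21.69(T − 100); water warms: 551·4.18·(T − 44.6) = 2303.2(T − 44.6)
2324.9 T = 11729 + 2169.4 + 102722 = 116621
T ≈ 50.16 °C (< 100 °C, so full condensation is consistent).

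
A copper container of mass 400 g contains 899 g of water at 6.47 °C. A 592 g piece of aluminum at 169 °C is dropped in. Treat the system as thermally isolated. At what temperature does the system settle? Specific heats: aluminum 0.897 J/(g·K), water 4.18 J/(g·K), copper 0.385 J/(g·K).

Conservation of energy gives ΣQ = 0:
592·0.897·(T − 169) + 899·4.18·(T − 6.47) + 400·0.385·(T − 6.47) = 0
531.02(T − 169) + 3757.8(T − 6.47) + 154(T − 6.47) = 0
4442.8 T = 115053
T = 115053 / 4442.8 = 25.9 °C

T_f ≈ 25.9 °C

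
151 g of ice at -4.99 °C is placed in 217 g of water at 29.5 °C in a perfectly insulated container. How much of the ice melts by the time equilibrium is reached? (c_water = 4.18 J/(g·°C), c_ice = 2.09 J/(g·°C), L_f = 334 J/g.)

Cooling the water to 0 °C releases 217·4.18·29.5 = 26758 J.
Of that, 151·2.09·4.99 = 1574.8 J goes to bring the ice to 0 °C, leaving 25183 J.
Fully melting the ice requires m_ice L_f = 151·334 = 50434 J.
Since 25183 < 50434 J, not all the ice melts; equilibrium is at 0 °C.
Mass melted = 25183/334 ≈ 75.4 g.

m_melted ≈ 75.4 g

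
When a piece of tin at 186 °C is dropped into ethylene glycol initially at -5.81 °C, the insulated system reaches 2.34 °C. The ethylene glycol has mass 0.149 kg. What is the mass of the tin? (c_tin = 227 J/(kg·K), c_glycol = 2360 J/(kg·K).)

m ≈ 0.0687 kg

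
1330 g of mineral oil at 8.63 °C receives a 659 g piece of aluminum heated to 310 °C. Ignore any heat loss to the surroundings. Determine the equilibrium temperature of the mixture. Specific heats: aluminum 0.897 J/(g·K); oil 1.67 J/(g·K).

T_f ≈ 72.0 °C

Taking heat into each body as positive, Σ m c ΔT = 0:
659·0.897·(T − 310) + 1330·1.67·(T − 8.63) = 0
(591.12 + 2221.1) T = 591.12·310 + 2221.1·8.63
T = 202416 / 2812.2 = 72 °C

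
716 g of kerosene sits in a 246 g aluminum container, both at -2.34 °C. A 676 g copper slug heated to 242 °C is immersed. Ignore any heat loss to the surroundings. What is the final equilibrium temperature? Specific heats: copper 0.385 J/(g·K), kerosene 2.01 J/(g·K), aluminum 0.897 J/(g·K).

T_f ≈ 30.8 °C

Heat gained plus heat lost sum to zero:
676×0.385×(T − 242) + 716×2.01×(T − (-2.34)) + 246×0.897×(T − (-2.34)) = 0
260.26(T − 242) + 1439.2(T − (-2.34)) + 220.66(T − (-2.34)) = 0
(260.26 + 1439.2 + 220.66) T = 260.26×242 + 1439.2×(-2.34) + 220.66×(-2.34)
T = 59099/1920.1 ≈ 30.78 °C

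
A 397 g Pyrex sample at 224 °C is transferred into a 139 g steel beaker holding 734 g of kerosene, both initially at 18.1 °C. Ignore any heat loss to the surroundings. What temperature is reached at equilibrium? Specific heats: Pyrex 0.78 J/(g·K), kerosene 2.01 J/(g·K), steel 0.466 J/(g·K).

T_f ≈ 52.6 °C

Net heat exchanged in the isolated system is zero:
397×0.78×(T − 224) + 734×2.01×(T − 18.1) + 139×0.466×(T − 18.1) = 0
309.66(T − 224) + 1475.3(T − 18.1) + 64.77(T − 18.1) = 0
(309.66 + 1475.3 + 64.77) T = 309.66×224 + 1475.3×18.1 + 64.77×18.1
T = 97240 / 1849.8 = 52.6 °C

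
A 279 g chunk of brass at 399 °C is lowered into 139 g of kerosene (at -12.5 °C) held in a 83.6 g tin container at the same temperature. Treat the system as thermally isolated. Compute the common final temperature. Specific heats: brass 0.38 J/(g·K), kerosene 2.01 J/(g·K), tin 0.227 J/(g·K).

T_f ≈ 95.4 °C

Energy conservation, ΣQ = 0:
279*0.38*(T − 399) + 139*2.01*(T − (-12.5)) + 83.6*0.227*(T − (-12.5)) = 0
(106.02 + 279.39 + 18.98) T = 106.02*399 + 279.39*(-12.5) + 18.98*(-12.5)
T = 38572 / 404.39 = 95.4 °C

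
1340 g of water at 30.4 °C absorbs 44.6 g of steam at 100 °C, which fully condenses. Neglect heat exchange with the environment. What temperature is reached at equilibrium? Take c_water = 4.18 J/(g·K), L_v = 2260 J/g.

T_f ≈ 50.1 °C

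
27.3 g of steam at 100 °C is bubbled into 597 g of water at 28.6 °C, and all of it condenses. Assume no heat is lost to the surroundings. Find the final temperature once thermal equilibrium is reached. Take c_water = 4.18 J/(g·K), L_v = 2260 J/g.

Energy conservation, ΣQ = 0:
latent heat released on condensation: 27.3·2260 = 61698
  condensed water 100 °C→T: 114.11(T − 100)
  water warms: 597·4.18·(T − 28.6) = 2495.5(T − 28.6)
2609.6 T = 61698 + 11411 + 71370 = 144480
T ≈ 55.37 °C — below 100 °C, confirming all the steam condensed.

T_f ≈ 55.4 °C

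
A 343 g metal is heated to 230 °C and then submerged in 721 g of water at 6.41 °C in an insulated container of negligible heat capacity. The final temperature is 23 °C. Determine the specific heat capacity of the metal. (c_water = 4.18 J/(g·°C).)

Heat lost by the metal = heat gained by the water:
343·c·(230 − 23) = 721·4.18·(23 − 6.41)
71001 c = 49999  ⇒  c ≈ 0.7042 J/(g·°C)

c ≈ 0.704 J/(g·°C)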